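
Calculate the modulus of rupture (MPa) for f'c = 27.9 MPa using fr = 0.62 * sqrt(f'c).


fr = 0.62 * sqrt(27.9)
= 3.275 MPa

3.275


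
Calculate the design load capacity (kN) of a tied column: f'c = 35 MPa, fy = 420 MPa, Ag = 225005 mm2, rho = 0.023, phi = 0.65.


Ast = rho * Ag = 0.023 * 225005 = 5175.115 mm2
phi*Pn = 0.65 * 0.80 * (0.85 * 35 * (225005 - 5175.115) + 420 * 5175.115) / 1000
= 4531.01 kN

4531.01


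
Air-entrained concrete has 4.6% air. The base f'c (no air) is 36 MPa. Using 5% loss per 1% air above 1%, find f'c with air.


Strength loss = (4.6 - 1) * 5 = 18.0%
f'c = 36 * (1 - 18.0/100)
= 29.52 MPa

29.52


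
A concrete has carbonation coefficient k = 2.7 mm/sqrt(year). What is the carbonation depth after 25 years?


depth = k * sqrt(t)
= 2.7 * sqrt(25)
= 13.5 mm

13.5


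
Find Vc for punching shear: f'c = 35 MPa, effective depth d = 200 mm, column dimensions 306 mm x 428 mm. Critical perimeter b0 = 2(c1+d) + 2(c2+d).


b0 = 2*(306 + 200) + 2*(428 + 200) = 2268 mm
Vc = 0.33 * sqrt(35) * 2268 * 200 / 1000
= 885.57 kN

885.57


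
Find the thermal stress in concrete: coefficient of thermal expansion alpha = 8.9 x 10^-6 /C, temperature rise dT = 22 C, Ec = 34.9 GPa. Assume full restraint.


sigma = alpha * dT * Ec
= 8.9e-6 * 22 * 34.9 * 1000
= 6.833 MPa

6.833


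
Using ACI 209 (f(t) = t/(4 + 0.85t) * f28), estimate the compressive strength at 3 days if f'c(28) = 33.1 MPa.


f(3) = 3 / (4 + 0.85 * 3) * 33.1
= 3 / 6.55 * 33.1
= 15.16 MPa

15.16


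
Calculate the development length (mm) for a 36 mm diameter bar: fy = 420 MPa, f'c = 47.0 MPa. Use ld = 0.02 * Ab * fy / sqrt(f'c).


Ab = pi * 36^2 / 4 = 1017.876 mm2
ld = 0.02 * 1017.876 * 420 / sqrt(47.0)
= 1247.2 mm

1247.2


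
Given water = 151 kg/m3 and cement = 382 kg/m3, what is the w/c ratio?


w/c = water / cement
w/c = 151 / 382 = 0.395

0.395


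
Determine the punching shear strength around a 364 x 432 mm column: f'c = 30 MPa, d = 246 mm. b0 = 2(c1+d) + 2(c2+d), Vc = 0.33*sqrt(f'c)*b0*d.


b0 = 2*(364 + 246) + 2*(432 + 246) = 2576 mm
Vc = 0.33 * sqrt(30) * 2576 * 246 / 1000
= 1145.4 kN

1145.4


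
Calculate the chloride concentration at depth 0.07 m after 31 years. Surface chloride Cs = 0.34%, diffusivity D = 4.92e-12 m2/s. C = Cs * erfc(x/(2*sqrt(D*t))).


t_seconds = 31 * 365.25 * 24 * 3600 = 978285600.0 s
arg = 0.07 / (2 * sqrt(4.92e-12 * 978285600.0))
= 0.5045
erfc(0.5045) = 0.4756
C = 0.34 * 0.4756 = 0.1617%

0.1617


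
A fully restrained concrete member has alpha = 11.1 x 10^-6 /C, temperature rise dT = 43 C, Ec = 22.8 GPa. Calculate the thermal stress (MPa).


sigma = alpha * dT * Ec
= 11.1e-6 * 43 * 22.8 * 1000
= 10.882 MPa

10.882


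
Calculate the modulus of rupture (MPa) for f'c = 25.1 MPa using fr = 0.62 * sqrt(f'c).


fr = 0.62 * sqrt(25.1)
= 3.106 MPa

3.106


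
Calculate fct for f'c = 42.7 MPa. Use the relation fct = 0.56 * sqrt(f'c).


fct = 0.56 * sqrt(42.7)
= 0.56 * 6.535
= 3.659 MPa

3.659


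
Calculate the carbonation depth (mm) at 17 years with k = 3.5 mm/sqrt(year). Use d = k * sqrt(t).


depth = k * sqrt(t)
= 3.5 * sqrt(17)
= 14.43 mm

14.43


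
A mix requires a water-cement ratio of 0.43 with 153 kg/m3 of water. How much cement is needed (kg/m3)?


Cement = water / (w/c)
= 153 / 0.43
= 355.8 kg/m3

355.8


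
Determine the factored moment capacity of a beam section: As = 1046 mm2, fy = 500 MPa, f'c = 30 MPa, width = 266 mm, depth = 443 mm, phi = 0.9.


a = As * fy / (0.85 * f'c * b)
= 1046 * 500 / (0.85 * 30 * 266)
= 77.1045 mm
Mn = As * fy * (d - a/2) / 10^6
= 211.5262 kN-m
phi*Mn = 0.9 * 211.5262 = 190.37 kN-m

190.37


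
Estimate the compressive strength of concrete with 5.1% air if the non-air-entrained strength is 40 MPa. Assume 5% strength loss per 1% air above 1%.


Strength loss = (5.1 - 1) * 5 = 20.5%
f'c = 40 * (1 - 20.5/100)
= 31.8 MPa

31.8


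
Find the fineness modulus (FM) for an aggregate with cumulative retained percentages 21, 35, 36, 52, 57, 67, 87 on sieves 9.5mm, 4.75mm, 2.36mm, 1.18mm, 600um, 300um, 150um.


FM = sum(cumulative % retained) / 100
= 355 / 100
= 3.55

3.55


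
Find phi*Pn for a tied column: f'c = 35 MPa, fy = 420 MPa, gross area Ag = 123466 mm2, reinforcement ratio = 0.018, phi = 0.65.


Ast = rho * Ag = 0.018 * 123466 = 2222.388 mm2
phi*Pn = 0.65 * 0.80 * (0.85 * 35 * (123466 - 2222.388) + 420 * 2222.388) / 1000
= 2361.01 kN

2361.01


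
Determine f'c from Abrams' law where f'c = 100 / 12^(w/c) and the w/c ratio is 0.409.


f'c = 100 / 12^0.409
= 100 / 2.763
= 36.19 MPa

36.19


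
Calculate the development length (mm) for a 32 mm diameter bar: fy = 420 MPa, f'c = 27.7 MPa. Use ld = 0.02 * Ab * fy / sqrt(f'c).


Ab = pi * 32^2 / 4 = 804.248 mm2
ld = 0.02 * 804.248 * 420 / sqrt(27.7)
= 1283.6 mm

1283.6


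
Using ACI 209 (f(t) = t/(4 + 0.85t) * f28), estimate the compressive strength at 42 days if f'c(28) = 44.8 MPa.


f(42) = 42 / (4 + 0.85 * 42) * 44.8
= 42 / 39.7 * 44.8
= 47.4 MPa

47.4


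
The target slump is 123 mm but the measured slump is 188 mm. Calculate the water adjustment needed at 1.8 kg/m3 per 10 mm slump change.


Difference = 123 - 188 = -65 mm
Water adjustment = -65 * 1.8 / 10 = -11.7 kg/m3

-11.7


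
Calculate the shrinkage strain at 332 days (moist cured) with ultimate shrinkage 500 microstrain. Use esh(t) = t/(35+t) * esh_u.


esh(332) = 332 / (35 + 332) * 500
= 332 / 367 * 500
= 452.3 microstrain

452.3


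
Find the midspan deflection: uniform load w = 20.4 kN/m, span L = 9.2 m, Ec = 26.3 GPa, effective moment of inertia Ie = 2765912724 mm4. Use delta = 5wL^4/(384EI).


Convert: L = 9.2 m = 9200 mm, Ec = 26.3 GPa = 26300 MPa
delta = 5 * 20.4 * 9200^4 / (384 * 26300 * 2765912724)
= 26.16 mm

26.16


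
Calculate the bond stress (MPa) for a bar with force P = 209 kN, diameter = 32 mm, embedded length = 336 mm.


u = P / (pi * db * ld)
= 209 * 1000 / (pi * 32 * 336)
= 6.187 MPa

6.187


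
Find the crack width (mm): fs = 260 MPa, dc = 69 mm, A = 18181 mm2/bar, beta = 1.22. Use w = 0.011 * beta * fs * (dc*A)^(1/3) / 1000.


w = 0.011 * beta * fs * (dc * A)^(1/3) / 1000
= 0.011 * 1.22 * 260 * (69 * 18181)^(1/3) / 1000
= 0.376 mm

0.376


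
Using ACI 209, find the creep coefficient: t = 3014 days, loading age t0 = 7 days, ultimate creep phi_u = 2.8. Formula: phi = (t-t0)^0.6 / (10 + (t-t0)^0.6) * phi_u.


dt = 3014 - 7 = 3007
phi = 3007^0.6 / (10 + 3007^0.6) * 2.8
= 2.588

2.588


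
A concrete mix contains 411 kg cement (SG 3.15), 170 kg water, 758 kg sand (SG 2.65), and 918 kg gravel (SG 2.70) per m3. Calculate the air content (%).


Vol cement = 411 / (3.15 * 1000) = 0.130476 m3
Vol water = 170 / 1000 = 0.17 m3
Vol sand = 758 / (2.65 * 1000) = 0.286038 m3
Vol gravel = 918 / (2.70 * 1000) = 0.34 m3
Total solid + water volume = 0.926514 m3
Air = (1 - 0.926514) * 100 = 7.35%

7.35


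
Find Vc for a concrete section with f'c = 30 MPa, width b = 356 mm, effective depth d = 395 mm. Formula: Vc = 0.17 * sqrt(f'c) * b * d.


Vc = 0.17 * sqrt(30) * 356 * 395 / 1000
= 130.94 kN

130.94


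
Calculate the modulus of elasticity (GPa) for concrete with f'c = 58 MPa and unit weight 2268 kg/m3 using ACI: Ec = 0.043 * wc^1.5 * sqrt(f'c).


Ec = 0.043 * 2268^1.5 * sqrt(58) / 1000
= 35.37 GPa

35.37


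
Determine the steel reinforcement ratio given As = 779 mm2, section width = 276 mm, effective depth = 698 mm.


rho = As / (b * d)
= 779 / (276 * 698)
= 0.004

0.004


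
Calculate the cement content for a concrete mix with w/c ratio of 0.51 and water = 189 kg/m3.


Cement = water / (w/c)
= 189 / 0.51
= 370.6 kg/m3

370.6


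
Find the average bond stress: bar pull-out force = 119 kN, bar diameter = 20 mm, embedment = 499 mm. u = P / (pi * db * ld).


u = P / (pi * db * ld)
= 119 * 1000 / (pi * 20 * 499)
= 3.795 MPa

3.795


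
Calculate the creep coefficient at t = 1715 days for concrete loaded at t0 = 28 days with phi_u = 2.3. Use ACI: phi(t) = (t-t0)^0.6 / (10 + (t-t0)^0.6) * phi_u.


dt = 1715 - 28 = 1687
phi = 1687^0.6 / (10 + 1687^0.6) * 2.3
= 2.061

2.061


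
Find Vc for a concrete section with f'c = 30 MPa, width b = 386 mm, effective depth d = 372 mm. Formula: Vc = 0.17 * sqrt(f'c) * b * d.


Vc = 0.17 * sqrt(30) * 386 * 372 / 1000
= 133.7 kN

133.7


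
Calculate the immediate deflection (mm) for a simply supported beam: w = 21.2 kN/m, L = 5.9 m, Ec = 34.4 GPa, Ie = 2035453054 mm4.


Convert: L = 5.9 m = 5900 mm, Ec = 34.4 GPa = 34400 MPa
delta = 5 * 21.2 * 5900^4 / (384 * 34400 * 2035453054)
= 4.78 mm

4.78


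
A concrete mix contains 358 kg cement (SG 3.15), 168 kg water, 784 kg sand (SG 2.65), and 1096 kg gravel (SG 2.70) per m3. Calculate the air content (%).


Vol cement = 358 / (3.15 * 1000) = 0.113651 m3
Vol water = 168 / 1000 = 0.168 m3
Vol sand = 784 / (2.65 * 1000) = 0.295849 m3
Vol gravel = 1096 / (2.70 * 1000) = 0.405926 m3
Total solid + water volume = 0.983426 m3
Air = (1 - 0.983426) * 100 = 1.66%

1.66


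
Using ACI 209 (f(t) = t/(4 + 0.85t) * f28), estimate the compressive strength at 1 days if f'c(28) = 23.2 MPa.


f(1) = 1 / (4 + 0.85 * 1) * 23.2
= 1 / 4.85 * 23.2
= 4.78 MPa

4.78


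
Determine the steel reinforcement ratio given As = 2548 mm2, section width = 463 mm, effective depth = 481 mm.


rho = As / (b * d)
= 2548 / (463 * 481)
= 0.0114

0.0114


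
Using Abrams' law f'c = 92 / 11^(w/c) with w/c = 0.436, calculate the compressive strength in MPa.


f'c = 92 / 11^0.436
= 92 / 2.845
= 32.34 MPa

32.34


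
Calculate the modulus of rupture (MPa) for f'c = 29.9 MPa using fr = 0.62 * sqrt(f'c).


fr = 0.62 * sqrt(29.9)
= 3.39 MPa

3.39


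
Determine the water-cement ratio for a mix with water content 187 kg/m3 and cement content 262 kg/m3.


w/c = water / cement
w/c = 187 / 262 = 0.714

0.714


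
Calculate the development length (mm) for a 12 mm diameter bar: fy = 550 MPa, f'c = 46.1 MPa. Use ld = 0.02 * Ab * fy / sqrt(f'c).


Ab = pi * 12^2 / 4 = 113.097 mm2
ld = 0.02 * 113.097 * 550 / sqrt(46.1)
= 183.2 mm

183.2


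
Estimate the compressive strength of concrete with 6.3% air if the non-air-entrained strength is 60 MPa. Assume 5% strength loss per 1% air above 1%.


Strength loss = (6.3 - 1) * 5 = 26.5%
f'c = 60 * (1 - 26.5/100)
= 44.1 MPa

44.1


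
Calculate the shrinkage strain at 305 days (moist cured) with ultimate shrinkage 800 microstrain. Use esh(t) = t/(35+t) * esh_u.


esh(305) = 305 / (35 + 305) * 800
= 305 / 340 * 800
= 717.6 microstrain

717.6


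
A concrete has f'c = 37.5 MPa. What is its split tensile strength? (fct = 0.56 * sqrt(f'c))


fct = 0.56 * sqrt(37.5)
= 0.56 * 6.124
= 3.429 MPa

3.429


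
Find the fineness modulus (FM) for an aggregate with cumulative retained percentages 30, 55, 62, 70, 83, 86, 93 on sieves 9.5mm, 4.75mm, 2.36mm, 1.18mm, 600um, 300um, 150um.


FM = sum(cumulative % retained) / 100
= 479 / 100
= 4.79

4.79


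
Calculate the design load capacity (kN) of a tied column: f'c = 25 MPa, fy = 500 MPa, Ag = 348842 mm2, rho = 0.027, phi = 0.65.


Ast = rho * Ag = 0.027 * 348842 = 9418.734 mm2
phi*Pn = 0.65 * 0.80 * (0.85 * 25 * (348842 - 9418.734) + 500 * 9418.734) / 1000
= 6199.5 kN

6199.5


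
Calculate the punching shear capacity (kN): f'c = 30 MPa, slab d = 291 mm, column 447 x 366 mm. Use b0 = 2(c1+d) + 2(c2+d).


b0 = 2*(447 + 291) + 2*(366 + 291) = 2790 mm
Vc = 0.33 * sqrt(30) * 2790 * 291 / 1000
= 1467.48 kN

1467.48


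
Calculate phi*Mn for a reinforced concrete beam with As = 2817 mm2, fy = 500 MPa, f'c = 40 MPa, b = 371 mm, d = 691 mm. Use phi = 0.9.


a = As * fy / (0.85 * f'c * b)
= 2817 * 500 / (0.85 * 40 * 371)
= 111.6616 mm
Mn = As * fy * (d - a/2) / 10^6
= 894.6358 kN-m
phi*Mn = 0.9 * 894.6358 = 805.17 kN-m

805.17


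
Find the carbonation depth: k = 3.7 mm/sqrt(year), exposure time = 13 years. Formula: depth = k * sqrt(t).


depth = k * sqrt(t)
= 3.7 * sqrt(13)
= 13.34 mm

13.34


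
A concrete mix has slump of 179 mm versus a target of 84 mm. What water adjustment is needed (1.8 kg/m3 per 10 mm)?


Difference = 84 - 179 = -95 mm
Water adjustment = -95 * 1.8 / 10 = -17.1 kg/m3

-17.1


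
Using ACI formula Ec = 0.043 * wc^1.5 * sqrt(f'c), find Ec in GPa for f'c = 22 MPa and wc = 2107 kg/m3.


Ec = 0.043 * 2107^1.5 * sqrt(22) / 1000
= 19.51 GPa

19.51


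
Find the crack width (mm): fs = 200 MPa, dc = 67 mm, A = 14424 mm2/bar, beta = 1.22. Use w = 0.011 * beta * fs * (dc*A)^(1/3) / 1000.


w = 0.011 * beta * fs * (dc * A)^(1/3) / 1000
= 0.011 * 1.22 * 200 * (67 * 14424)^(1/3) / 1000
= 0.265 mm

0.265


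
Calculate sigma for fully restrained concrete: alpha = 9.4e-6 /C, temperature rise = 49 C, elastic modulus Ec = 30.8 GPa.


sigma = alpha * dT * Ec
= 9.4e-6 * 49 * 30.8 * 1000
= 14.186 MPa

14.186


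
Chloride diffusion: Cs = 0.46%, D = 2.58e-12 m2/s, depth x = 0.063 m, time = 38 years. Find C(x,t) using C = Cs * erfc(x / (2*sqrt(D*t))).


t_seconds = 38 * 365.25 * 24 * 3600 = 1199188800.0 s
arg = 0.063 / (2 * sqrt(2.58e-12 * 1199188800.0))
= 0.5663
erfc(0.5663) = 0.4232
C = 0.46 * 0.4232 = 0.1947%

0.1947


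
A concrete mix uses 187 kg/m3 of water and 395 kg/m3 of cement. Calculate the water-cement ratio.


w/c = water / cement
w/c = 187 / 395 = 0.473

0.473


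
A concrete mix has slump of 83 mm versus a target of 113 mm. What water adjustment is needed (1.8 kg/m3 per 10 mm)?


Difference = 113 - 83 = 30 mm
Water adjustment = 30 * 1.8 / 10 = 5.4 kg/m3

5.4


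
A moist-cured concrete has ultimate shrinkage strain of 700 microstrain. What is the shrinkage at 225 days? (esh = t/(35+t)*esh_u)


esh(225) = 225 / (35 + 225) * 700
= 225 / 260 * 700
= 605.8 microstrain

605.8


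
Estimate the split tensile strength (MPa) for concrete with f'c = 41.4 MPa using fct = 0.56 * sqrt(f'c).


fct = 0.56 * sqrt(41.4)
= 0.56 * 6.434
= 3.603 MPa

3.603


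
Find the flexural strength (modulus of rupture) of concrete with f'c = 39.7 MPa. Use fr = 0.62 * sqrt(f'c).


fr = 0.62 * sqrt(39.7)
= 3.906 MPa

3.906


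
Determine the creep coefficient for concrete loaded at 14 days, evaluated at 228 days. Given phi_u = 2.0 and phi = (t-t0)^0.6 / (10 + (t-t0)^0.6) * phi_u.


dt = 228 - 14 = 214
phi = 214^0.6 / (10 + 214^0.6) * 2.0
= 1.429

1.429


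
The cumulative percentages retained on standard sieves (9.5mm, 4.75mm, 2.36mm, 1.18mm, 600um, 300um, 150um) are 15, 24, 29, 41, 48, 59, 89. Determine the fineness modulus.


FM = sum(cumulative % retained) / 100
= 305 / 100
= 3.05

3.05


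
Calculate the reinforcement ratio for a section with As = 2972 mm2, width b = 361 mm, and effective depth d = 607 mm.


rho = As / (b * d)
= 2972 / (361 * 607)
= 0.0136

0.0136


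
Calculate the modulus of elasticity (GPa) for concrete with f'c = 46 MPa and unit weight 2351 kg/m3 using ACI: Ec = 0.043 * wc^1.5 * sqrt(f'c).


Ec = 0.043 * 2351^1.5 * sqrt(46) / 1000
= 33.24 GPa

33.24


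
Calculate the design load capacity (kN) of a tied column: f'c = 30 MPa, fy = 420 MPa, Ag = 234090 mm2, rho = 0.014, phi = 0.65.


Ast = rho * Ag = 0.014 * 234090 = 3277.26 mm2
phi*Pn = 0.65 * 0.80 * (0.85 * 30 * (234090 - 3277.26) + 420 * 3277.26) / 1000
= 3776.33 kN

3776.33


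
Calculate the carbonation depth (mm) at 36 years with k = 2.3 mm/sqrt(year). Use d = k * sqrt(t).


depth = k * sqrt(t)
= 2.3 * sqrt(36)
= 13.8 mm

13.8


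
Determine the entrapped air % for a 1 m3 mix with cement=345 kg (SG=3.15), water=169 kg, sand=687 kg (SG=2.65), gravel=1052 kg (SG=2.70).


Vol cement = 345 / (3.15 * 1000) = 0.109524 m3
Vol water = 169 / 1000 = 0.169 m3
Vol sand = 687 / (2.65 * 1000) = 0.259245 m3
Vol gravel = 1052 / (2.70 * 1000) = 0.38963 m3
Total solid + water volume = 0.927399 m3
Air = (1 - 0.927399) * 100 = 7.26%

7.26


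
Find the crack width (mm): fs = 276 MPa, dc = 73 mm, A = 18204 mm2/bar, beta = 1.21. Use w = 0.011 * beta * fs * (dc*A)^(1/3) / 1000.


w = 0.011 * beta * fs * (dc * A)^(1/3) / 1000
= 0.011 * 1.21 * 276 * (73 * 18204)^(1/3) / 1000
= 0.404 mm

0.404


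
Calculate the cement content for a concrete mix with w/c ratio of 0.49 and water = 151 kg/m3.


Cement = water / (w/c)
= 151 / 0.49
= 308.2 kg/m3

308.2


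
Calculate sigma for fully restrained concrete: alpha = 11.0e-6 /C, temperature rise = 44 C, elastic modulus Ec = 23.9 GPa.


sigma = alpha * dT * Ec
= 11.0e-6 * 44 * 23.9 * 1000
= 11.568 MPa

11.568


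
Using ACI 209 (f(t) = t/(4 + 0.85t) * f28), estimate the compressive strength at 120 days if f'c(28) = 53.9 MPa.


f(120) = 120 / (4 + 0.85 * 120) * 53.9
= 120 / 106.0 * 53.9
= 61.02 MPa

61.02


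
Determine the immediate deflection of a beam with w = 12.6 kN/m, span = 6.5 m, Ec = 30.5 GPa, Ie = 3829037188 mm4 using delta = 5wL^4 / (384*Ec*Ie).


Convert: L = 6.5 m = 6500 mm, Ec = 30.5 GPa = 30500 MPa
delta = 5 * 12.6 * 6500^4 / (384 * 30500 * 3829037188)
= 2.51 mm

2.51


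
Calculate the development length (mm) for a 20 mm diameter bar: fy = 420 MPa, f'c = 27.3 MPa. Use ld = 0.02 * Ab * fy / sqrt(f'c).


Ab = pi * 20^2 / 4 = 314.159 mm2
ld = 0.02 * 314.159 * 420 / sqrt(27.3)
= 505.1 mm

505.1


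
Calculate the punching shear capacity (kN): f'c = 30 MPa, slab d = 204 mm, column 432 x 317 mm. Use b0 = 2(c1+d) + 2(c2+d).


b0 = 2*(432 + 204) + 2*(317 + 204) = 2314 mm
Vc = 0.33 * sqrt(30) * 2314 * 204 / 1000
= 853.23 kN

853.23


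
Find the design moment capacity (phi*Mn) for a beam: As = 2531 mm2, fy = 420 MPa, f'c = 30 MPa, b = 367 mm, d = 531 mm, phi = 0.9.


a = As * fy / (0.85 * f'c * b)
= 2531 * 420 / (0.85 * 30 * 367)
= 113.5887 mm
Mn = As * fy * (d - a/2) / 10^6
= 504.0901 kN-m
phi*Mn = 0.9 * 504.0901 = 453.68 kN-m

453.68


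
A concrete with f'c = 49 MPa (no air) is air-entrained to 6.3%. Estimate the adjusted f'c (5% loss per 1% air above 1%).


Strength loss = (6.3 - 1) * 5 = 26.5%
f'c = 49 * (1 - 26.5/100)
= 36.02 MPa

36.02


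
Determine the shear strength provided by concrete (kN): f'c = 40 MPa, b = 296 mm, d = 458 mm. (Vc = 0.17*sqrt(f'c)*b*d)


Vc = 0.17 * sqrt(40) * 296 * 458 / 1000
= 145.76 kN

145.76


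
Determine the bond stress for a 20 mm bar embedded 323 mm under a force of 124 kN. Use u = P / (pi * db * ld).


u = P / (pi * db * ld)
= 124 * 1000 / (pi * 20 * 323)
= 6.11 MPa

6.11


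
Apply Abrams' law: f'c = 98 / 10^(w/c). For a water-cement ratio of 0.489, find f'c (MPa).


f'c = 98 / 10^0.489
= 98 / 3.083
= 31.79 MPa

31.79


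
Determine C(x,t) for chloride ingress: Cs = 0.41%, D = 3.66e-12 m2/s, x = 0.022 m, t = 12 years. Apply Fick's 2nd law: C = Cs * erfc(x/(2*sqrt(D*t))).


t_seconds = 12 * 365.25 * 24 * 3600 = 378691200.0 s
arg = 0.022 / (2 * sqrt(3.66e-12 * 378691200.0))
= 0.2955
erfc(0.2955) = 0.6761
C = 0.41 * 0.6761 = 0.2772%

0.2772


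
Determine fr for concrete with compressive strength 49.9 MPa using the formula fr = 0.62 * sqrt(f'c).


fr = 0.62 * sqrt(49.9)
= 4.38 MPa

4.38


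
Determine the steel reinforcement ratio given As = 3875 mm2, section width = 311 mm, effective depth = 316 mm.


rho = As / (b * d)
= 3875 / (311 * 316)
= 0.0394

0.0394


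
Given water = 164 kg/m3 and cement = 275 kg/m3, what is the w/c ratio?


w/c = water / cement
w/c = 164 / 275 = 0.596

0.596


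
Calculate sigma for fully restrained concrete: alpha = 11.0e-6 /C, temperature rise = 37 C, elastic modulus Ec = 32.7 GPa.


sigma = alpha * dT * Ec
= 11.0e-6 * 37 * 32.7 * 1000
= 13.309 MPa

13.309


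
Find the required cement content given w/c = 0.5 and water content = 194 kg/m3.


Cement = water / (w/c)
= 194 / 0.5
= 388.0 kg/m3

388.0


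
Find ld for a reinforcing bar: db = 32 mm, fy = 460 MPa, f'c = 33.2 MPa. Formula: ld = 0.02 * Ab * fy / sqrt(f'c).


Ab = pi * 32^2 / 4 = 804.248 mm2
ld = 0.02 * 804.248 * 460 / sqrt(33.2)
= 1284.1 mm

1284.1


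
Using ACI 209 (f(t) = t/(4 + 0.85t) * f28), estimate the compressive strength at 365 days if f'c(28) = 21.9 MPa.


f(365) = 365 / (4 + 0.85 * 365) * 21.9
= 365 / 314.25 * 21.9
= 25.44 MPa

25.44


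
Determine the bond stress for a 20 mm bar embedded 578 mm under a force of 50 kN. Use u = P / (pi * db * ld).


u = P / (pi * db * ld)
= 50 * 1000 / (pi * 20 * 578)
= 1.377 MPa

1.377


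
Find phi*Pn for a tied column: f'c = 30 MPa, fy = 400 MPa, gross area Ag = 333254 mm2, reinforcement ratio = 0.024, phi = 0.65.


Ast = rho * Ag = 0.024 * 333254 = 7998.096 mm2
phi*Pn = 0.65 * 0.80 * (0.85 * 30 * (333254 - 7998.096) + 400 * 7998.096) / 1000
= 5976.5 kN

5976.5


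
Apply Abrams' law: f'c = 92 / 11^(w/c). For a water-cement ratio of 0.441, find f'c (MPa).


f'c = 92 / 11^0.441
= 92 / 2.879
= 31.95 MPa

31.95


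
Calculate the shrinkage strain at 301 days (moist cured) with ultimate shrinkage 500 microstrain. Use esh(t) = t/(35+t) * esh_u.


esh(301) = 301 / (35 + 301) * 500
= 301 / 336 * 500
= 447.9 microstrain

447.9


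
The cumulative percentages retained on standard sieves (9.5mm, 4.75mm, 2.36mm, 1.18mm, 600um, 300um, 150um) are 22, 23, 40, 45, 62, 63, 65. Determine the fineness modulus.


FM = sum(cumulative % retained) / 100
= 320 / 100
= 3.2

3.2


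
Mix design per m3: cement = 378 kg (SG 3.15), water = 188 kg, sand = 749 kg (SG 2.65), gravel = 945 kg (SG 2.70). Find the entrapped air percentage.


Vol cement = 378 / (3.15 * 1000) = 0.12 m3
Vol water = 188 / 1000 = 0.188 m3
Vol sand = 749 / (2.65 * 1000) = 0.282642 m3
Vol gravel = 945 / (2.70 * 1000) = 0.35 m3
Total solid + water volume = 0.940642 m3
Air = (1 - 0.940642) * 100 = 5.94%

5.94


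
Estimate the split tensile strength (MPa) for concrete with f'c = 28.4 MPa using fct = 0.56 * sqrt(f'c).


fct = 0.56 * sqrt(28.4)
= 0.56 * 5.329
= 2.984 MPa

2.984


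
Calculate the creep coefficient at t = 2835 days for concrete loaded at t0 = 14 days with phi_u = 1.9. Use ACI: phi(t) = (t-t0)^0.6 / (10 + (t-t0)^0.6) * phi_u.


dt = 2835 - 14 = 2821
phi = 2821^0.6 / (10 + 2821^0.6) * 1.9
= 1.751

1.751


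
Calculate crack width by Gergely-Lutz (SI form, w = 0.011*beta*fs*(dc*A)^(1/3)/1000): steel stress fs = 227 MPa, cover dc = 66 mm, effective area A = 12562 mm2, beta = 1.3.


w = 0.011 * beta * fs * (dc * A)^(1/3) / 1000
= 0.011 * 1.3 * 227 * (66 * 12562)^(1/3) / 1000
= 0.305 mm

0.305


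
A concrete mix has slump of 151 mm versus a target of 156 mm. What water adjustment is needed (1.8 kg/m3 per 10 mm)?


Difference = 156 - 151 = 5 mm
Water adjustment = 5 * 1.8 / 10 = 0.9 kg/m3

0.9


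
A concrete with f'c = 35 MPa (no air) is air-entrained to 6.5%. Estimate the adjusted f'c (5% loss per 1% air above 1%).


Strength loss = (6.5 - 1) * 5 = 27.5%
f'c = 35 * (1 - 27.5/100)
= 25.38 MPa

25.38


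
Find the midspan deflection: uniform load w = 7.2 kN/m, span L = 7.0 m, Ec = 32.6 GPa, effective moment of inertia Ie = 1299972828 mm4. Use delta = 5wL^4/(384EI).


Convert: L = 7.0 m = 7000 mm, Ec = 32.6 GPa = 32600 MPa
delta = 5 * 7.2 * 7000^4 / (384 * 32600 * 1299972828)
= 5.31 mm

5.31


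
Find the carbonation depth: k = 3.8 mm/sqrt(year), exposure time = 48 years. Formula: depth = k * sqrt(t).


depth = k * sqrt(t)
= 3.8 * sqrt(48)
= 26.33 mm

26.33


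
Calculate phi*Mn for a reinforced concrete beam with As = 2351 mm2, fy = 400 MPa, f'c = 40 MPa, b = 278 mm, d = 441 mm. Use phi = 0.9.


a = As * fy / (0.85 * f'c * b)
= 2351 * 400 / (0.85 * 40 * 278)
= 99.4922 mm
Mn = As * fy * (d - a/2) / 10^6
= 367.9352 kN-m
phi*Mn = 0.9 * 367.9352 = 331.14 kN-m

331.14


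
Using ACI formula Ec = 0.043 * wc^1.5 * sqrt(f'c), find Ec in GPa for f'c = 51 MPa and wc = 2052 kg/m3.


Ec = 0.043 * 2052^1.5 * sqrt(51) / 1000
= 28.54 GPa

28.54


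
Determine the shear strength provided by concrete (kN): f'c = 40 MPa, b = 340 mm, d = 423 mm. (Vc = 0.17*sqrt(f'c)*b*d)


Vc = 0.17 * sqrt(40) * 340 * 423 / 1000
= 154.63 kN

154.63


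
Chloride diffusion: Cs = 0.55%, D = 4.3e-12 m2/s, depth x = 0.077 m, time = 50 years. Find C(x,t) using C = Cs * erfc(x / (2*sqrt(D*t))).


t_seconds = 50 * 365.25 * 24 * 3600 = 1577880000.0 s
arg = 0.077 / (2 * sqrt(4.3e-12 * 1577880000.0))
= 0.4674
erfc(0.4674) = 0.5086
C = 0.55 * 0.5086 = 0.2797%

0.2797


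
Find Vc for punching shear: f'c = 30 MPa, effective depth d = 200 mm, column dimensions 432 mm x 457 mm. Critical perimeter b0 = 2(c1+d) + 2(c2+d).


b0 = 2*(432 + 200) + 2*(457 + 200) = 2578 mm
Vc = 0.33 * sqrt(30) * 2578 * 200 / 1000
= 931.94 kN

931.94


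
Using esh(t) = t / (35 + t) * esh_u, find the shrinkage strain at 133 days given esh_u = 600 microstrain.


esh(133) = 133 / (35 + 133) * 600
= 133 / 168 * 600
= 475.0 microstrain

475.0


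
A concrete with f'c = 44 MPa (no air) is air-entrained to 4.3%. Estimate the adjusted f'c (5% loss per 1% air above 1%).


Strength loss = (4.3 - 1) * 5 = 16.5%
f'c = 44 * (1 - 16.5/100)
= 36.74 MPa

36.74


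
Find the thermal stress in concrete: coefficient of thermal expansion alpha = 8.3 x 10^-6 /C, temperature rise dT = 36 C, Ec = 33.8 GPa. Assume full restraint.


sigma = alpha * dT * Ec
= 8.3e-6 * 36 * 33.8 * 1000
= 10.099 MPa

10.099


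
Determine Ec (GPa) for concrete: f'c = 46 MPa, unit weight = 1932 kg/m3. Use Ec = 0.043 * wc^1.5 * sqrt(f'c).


Ec = 0.043 * 1932^1.5 * sqrt(46) / 1000
= 24.77 GPa

24.77


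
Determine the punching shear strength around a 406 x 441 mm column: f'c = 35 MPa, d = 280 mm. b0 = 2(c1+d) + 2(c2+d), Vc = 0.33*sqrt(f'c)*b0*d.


b0 = 2*(406 + 280) + 2*(441 + 280) = 2814 mm
Vc = 0.33 * sqrt(35) * 2814 * 280 / 1000
= 1538.26 kN

1538.26


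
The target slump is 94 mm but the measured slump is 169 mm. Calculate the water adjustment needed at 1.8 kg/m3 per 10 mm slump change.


Difference = 94 - 169 = -75 mm
Water adjustment = -75 * 1.8 / 10 = -13.5 kg/m3

-13.5


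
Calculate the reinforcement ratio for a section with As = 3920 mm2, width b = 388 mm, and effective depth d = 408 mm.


rho = As / (b * d)
= 3920 / (388 * 408)
= 0.0248

0.0248


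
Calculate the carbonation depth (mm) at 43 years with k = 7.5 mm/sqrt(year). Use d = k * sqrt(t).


depth = k * sqrt(t)
= 7.5 * sqrt(43)
= 49.18 mm

49.18


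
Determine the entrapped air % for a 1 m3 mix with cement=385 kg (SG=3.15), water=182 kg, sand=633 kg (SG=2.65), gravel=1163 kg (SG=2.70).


Vol cement = 385 / (3.15 * 1000) = 0.122222 m3
Vol water = 182 / 1000 = 0.182 m3
Vol sand = 633 / (2.65 * 1000) = 0.238868 m3
Vol gravel = 1163 / (2.70 * 1000) = 0.430741 m3
Total solid + water volume = 0.973831 m3
Air = (1 - 0.973831) * 100 = 2.62%

2.62


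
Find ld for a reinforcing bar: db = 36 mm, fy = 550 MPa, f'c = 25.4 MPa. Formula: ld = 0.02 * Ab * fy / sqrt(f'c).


Ab = pi * 36^2 / 4 = 1017.876 mm2
ld = 0.02 * 1017.876 * 550 / sqrt(25.4)
= 2221.6 mm

2221.6


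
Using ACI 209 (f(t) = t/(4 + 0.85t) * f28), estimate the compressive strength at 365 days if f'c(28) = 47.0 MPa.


f(365) = 365 / (4 + 0.85 * 365) * 47.0
= 365 / 314.25 * 47.0
= 54.59 MPa

54.59


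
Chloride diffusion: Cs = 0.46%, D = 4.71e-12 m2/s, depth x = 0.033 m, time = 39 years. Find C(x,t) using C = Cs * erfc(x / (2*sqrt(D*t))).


t_seconds = 39 * 365.25 * 24 * 3600 = 1230746400.0 s
arg = 0.033 / (2 * sqrt(4.71e-12 * 1230746400.0))
= 0.2167
erfc(0.2167) = 0.7592
C = 0.46 * 0.7592 = 0.3492%

0.3492


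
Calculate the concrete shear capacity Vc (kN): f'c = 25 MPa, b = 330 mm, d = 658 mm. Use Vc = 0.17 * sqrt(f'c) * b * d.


Vc = 0.17 * sqrt(25) * 330 * 658 / 1000
= 184.57 kN

184.57


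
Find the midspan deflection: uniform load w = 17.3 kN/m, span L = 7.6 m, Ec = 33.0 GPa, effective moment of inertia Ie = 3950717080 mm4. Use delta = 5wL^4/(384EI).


Convert: L = 7.6 m = 7600 mm, Ec = 33.0 GPa = 33000 MPa
delta = 5 * 17.3 * 7600^4 / (384 * 33000 * 3950717080)
= 5.76 mm

5.76


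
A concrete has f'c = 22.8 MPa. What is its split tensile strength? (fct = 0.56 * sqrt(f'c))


fct = 0.56 * sqrt(22.8)
= 0.56 * 4.775
= 2.674 MPa

2.674


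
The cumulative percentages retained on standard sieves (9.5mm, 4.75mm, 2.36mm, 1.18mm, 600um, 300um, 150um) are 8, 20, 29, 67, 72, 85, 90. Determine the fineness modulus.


FM = sum(cumulative % retained) / 100
= 371 / 100
= 3.71

3.71


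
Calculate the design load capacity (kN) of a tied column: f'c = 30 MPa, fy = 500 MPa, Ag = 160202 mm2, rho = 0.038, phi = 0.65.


Ast = rho * Ag = 0.038 * 160202 = 6087.676 mm2
phi*Pn = 0.65 * 0.80 * (0.85 * 30 * (160202 - 6087.676) + 500 * 6087.676) / 1000
= 3626.35 kN

3626.35


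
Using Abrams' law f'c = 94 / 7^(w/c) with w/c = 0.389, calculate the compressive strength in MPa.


f'c = 94 / 7^0.389
= 94 / 2.132
= 44.09 MPa

44.09


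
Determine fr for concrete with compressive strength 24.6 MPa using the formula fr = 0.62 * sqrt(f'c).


fr = 0.62 * sqrt(24.6)
= 3.075 MPa

3.075


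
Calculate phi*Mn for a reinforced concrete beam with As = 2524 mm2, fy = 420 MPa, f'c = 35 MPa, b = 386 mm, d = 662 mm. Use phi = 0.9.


a = As * fy / (0.85 * f'c * b)
= 2524 * 420 / (0.85 * 35 * 386)
= 92.3133 mm
Mn = As * fy * (d - a/2) / 10^6
= 652.8432 kN-m
phi*Mn = 0.9 * 652.8432 = 587.56 kN-m

587.56


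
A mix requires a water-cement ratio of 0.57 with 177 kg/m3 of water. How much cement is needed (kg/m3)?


Cement = water / (w/c)
= 177 / 0.57
= 310.5 kg/m3

310.5


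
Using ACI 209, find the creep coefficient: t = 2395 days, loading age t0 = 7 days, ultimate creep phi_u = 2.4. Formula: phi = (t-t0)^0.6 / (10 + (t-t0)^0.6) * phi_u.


dt = 2395 - 7 = 2388
phi = 2388^0.6 / (10 + 2388^0.6) * 2.4
= 2.194

2.194


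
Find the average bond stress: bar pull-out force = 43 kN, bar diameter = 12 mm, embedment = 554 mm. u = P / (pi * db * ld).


u = P / (pi * db * ld)
= 43 * 1000 / (pi * 12 * 554)
= 2.059 MPa

2.059


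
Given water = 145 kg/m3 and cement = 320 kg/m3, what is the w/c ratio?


w/c = water / cement
w/c = 145 / 320 = 0.453

0.453


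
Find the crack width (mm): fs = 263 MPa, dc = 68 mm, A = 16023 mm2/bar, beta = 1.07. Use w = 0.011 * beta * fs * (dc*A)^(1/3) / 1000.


w = 0.011 * beta * fs * (dc * A)^(1/3) / 1000
= 0.011 * 1.07 * 263 * (68 * 16023)^(1/3) / 1000
= 0.319 mm

0.319


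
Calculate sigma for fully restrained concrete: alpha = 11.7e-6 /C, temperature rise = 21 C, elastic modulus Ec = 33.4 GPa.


sigma = alpha * dT * Ec
= 11.7e-6 * 21 * 33.4 * 1000
= 8.206 MPa

8.206


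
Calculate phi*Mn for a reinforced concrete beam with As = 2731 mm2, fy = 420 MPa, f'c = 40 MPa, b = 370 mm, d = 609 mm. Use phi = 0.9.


a = As * fy / (0.85 * f'c * b)
= 2731 * 420 / (0.85 * 40 * 370)
= 91.1781 mm
Mn = As * fy * (d - a/2) / 10^6
= 646.2437 kN-m
phi*Mn = 0.9 * 646.2437 = 581.62 kN-m

581.62


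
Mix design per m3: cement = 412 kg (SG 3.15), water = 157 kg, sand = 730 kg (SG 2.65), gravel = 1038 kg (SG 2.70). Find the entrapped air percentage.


Vol cement = 412 / (3.15 * 1000) = 0.130794 m3
Vol water = 157 / 1000 = 0.157 m3
Vol sand = 730 / (2.65 * 1000) = 0.275472 m3
Vol gravel = 1038 / (2.70 * 1000) = 0.384444 m3
Total solid + water volume = 0.94771 m3
Air = (1 - 0.94771) * 100 = 5.23%

5.23


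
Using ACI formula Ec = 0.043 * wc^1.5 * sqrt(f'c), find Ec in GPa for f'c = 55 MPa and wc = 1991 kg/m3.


Ec = 0.043 * 1991^1.5 * sqrt(55) / 1000
= 28.33 GPa

28.33


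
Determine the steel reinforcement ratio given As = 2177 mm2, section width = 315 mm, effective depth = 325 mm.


rho = As / (b * d)
= 2177 / (315 * 325)
= 0.0213

0.0213


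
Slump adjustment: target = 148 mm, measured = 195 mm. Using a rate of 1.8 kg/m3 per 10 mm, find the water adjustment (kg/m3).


Difference = 148 - 195 = -47 mm
Water adjustment = -47 * 1.8 / 10 = -8.5 kg/m3

-8.5


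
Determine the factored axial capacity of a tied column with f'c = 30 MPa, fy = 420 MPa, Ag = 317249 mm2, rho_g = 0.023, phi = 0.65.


Ast = rho * Ag = 0.023 * 317249 = 7296.727 mm2
phi*Pn = 0.65 * 0.80 * (0.85 * 30 * (317249 - 7296.727) + 420 * 7296.727) / 1000
= 5703.57 kN

5703.57


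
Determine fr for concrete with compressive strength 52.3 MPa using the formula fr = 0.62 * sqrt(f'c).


fr = 0.62 * sqrt(52.3)
= 4.484 MPa

4.484


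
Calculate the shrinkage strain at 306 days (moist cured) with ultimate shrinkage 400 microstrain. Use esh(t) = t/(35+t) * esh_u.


esh(306) = 306 / (35 + 306) * 400
= 306 / 341 * 400
= 358.9 microstrain

358.9


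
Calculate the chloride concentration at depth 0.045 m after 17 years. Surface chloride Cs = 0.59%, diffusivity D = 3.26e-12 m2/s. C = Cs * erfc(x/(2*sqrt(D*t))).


t_seconds = 17 * 365.25 * 24 * 3600 = 536479200.0 s
arg = 0.045 / (2 * sqrt(3.26e-12 * 536479200.0))
= 0.538
erfc(0.538) = 0.4467
C = 0.59 * 0.4467 = 0.2636%

0.2636


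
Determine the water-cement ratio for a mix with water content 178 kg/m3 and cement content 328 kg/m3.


w/c = water / cement
w/c = 178 / 328 = 0.543

0.543


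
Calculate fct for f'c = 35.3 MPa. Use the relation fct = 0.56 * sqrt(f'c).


fct = 0.56 * sqrt(35.3)
= 0.56 * 5.941
= 3.327 MPa

3.327


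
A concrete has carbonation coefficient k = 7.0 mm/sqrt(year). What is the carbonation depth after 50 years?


depth = k * sqrt(t)
= 7.0 * sqrt(50)
= 49.5 mm

49.5


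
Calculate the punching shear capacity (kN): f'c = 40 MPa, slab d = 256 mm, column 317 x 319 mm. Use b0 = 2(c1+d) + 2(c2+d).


b0 = 2*(317 + 256) + 2*(319 + 256) = 2296 mm
Vc = 0.33 * sqrt(40) * 2296 * 256 / 1000
= 1226.75 kN

1226.75


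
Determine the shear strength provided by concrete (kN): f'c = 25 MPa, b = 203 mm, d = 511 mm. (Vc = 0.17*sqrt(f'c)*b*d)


Vc = 0.17 * sqrt(25) * 203 * 511 / 1000
= 88.17 kN

88.17


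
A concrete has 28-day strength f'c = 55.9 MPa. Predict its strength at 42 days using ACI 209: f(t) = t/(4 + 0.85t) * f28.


f(42) = 42 / (4 + 0.85 * 42) * 55.9
= 42 / 39.7 * 55.9
= 59.14 MPa

59.14


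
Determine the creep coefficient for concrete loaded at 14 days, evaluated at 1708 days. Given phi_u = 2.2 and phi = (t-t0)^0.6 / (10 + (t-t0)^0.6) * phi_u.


dt = 1708 - 14 = 1694
phi = 1694^0.6 / (10 + 1694^0.6) * 2.2
= 1.972

1.972


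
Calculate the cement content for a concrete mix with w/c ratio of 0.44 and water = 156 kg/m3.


Cement = water / (w/c)
= 156 / 0.44
= 354.5 kg/m3

354.5


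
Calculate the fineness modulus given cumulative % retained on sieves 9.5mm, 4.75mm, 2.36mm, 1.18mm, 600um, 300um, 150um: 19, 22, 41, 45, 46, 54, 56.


FM = sum(cumulative % retained) / 100
= 283 / 100
= 2.83

2.83


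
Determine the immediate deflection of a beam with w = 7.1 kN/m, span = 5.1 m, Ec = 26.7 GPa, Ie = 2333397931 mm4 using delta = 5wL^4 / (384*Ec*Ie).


Convert: L = 5.1 m = 5100 mm, Ec = 26.7 GPa = 26700 MPa
delta = 5 * 7.1 * 5100^4 / (384 * 26700 * 2333397931)
= 1.0 mm

1.0


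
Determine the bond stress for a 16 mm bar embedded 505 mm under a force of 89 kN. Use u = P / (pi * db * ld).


u = P / (pi * db * ld)
= 89 * 1000 / (pi * 16 * 505)
= 3.506 MPa

3.506


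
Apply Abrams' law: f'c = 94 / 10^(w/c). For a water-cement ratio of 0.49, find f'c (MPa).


f'c = 94 / 10^0.49
= 94 / 3.09
= 30.42 MPa

30.42


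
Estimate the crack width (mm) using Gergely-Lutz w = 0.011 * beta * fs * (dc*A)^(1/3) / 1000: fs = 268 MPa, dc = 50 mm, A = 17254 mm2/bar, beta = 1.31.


w = 0.011 * beta * fs * (dc * A)^(1/3) / 1000
= 0.011 * 1.31 * 268 * (50 * 17254)^(1/3) / 1000
= 0.368 mm

0.368


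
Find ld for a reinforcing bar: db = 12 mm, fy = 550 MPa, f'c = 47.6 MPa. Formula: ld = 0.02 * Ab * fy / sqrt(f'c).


Ab = pi * 12^2 / 4 = 113.097 mm2
ld = 0.02 * 113.097 * 550 / sqrt(47.6)
= 180.3 mm

180.3


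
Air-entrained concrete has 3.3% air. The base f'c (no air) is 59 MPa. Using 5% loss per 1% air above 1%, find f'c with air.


Strength loss = (3.3 - 1) * 5 = 11.5%
f'c = 59 * (1 - 11.5/100)
= 52.22 MPa

52.22


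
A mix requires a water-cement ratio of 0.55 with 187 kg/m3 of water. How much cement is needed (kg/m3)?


Cement = water / (w/c)
= 187 / 0.55
= 340.0 kg/m3

340.0


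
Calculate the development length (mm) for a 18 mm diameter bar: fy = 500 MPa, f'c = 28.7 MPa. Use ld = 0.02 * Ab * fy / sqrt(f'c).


Ab = pi * 18^2 / 4 = 254.469 mm2
ld = 0.02 * 254.469 * 500 / sqrt(28.7)
= 475.0 mm

475.0


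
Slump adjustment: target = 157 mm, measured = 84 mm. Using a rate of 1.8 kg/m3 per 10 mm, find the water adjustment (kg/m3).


Difference = 157 - 84 = 73 mm
Water adjustment = 73 * 1.8 / 10 = 13.1 kg/m3

13.1


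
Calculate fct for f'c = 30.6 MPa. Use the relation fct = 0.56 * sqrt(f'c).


fct = 0.56 * sqrt(30.6)
= 0.56 * 5.532
= 3.098 MPa

3.098


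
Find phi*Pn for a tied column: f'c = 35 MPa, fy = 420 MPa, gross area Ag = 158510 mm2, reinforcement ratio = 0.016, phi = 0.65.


Ast = rho * Ag = 0.016 * 158510 = 2536.16 mm2
phi*Pn = 0.65 * 0.80 * (0.85 * 35 * (158510 - 2536.16) + 420 * 2536.16) / 1000
= 2966.81 kN

2966.81


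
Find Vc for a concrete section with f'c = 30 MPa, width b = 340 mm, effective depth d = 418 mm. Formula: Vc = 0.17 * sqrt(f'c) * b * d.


Vc = 0.17 * sqrt(30) * 340 * 418 / 1000
= 132.33 kN

132.33


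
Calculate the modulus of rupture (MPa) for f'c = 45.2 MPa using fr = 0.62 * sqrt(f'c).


fr = 0.62 * sqrt(45.2)
= 4.168 MPa

4.168


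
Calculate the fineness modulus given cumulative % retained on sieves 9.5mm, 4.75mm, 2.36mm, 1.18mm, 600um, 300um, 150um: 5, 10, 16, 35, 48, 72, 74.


FM = sum(cumulative % retained) / 100
= 260 / 100
= 2.6

2.6


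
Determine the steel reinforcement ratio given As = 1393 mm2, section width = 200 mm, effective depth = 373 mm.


rho = As / (b * d)
= 1393 / (200 * 373)
= 0.0187

0.0187


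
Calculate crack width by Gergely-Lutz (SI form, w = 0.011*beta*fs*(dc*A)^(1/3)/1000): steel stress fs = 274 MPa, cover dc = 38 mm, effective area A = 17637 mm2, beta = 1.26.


w = 0.011 * beta * fs * (dc * A)^(1/3) / 1000
= 0.011 * 1.26 * 274 * (38 * 17637)^(1/3) / 1000
= 0.332 mm

0.332


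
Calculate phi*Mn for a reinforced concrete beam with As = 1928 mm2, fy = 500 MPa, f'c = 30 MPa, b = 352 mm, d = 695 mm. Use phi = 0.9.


a = As * fy / (0.85 * f'c * b)
= 1928 * 500 / (0.85 * 30 * 352)
= 107.3975 mm
Mn = As * fy * (d - a/2) / 10^6
= 618.2144 kN-m
phi*Mn = 0.9 * 618.2144 = 556.39 kN-m

556.39


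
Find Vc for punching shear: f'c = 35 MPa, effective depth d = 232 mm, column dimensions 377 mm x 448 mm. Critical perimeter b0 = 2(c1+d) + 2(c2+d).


b0 = 2*(377 + 232) + 2*(448 + 232) = 2578 mm
Vc = 0.33 * sqrt(35) * 2578 * 232 / 1000
= 1167.67 kN

1167.67


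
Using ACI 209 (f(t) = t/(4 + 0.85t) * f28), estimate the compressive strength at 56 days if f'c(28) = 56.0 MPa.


f(56) = 56 / (4 + 0.85 * 56) * 56.0
= 56 / 51.6 * 56.0
= 60.78 MPa

60.78


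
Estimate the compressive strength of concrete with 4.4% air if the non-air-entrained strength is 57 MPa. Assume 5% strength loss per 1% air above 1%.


Strength loss = (4.4 - 1) * 5 = 17.0%
f'c = 57 * (1 - 17.0/100)
= 47.31 MPa

47.31


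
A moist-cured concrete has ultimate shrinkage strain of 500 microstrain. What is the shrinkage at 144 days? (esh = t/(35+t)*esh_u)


esh(144) = 144 / (35 + 144) * 500
= 144 / 179 * 500
= 402.2 microstrain

402.2


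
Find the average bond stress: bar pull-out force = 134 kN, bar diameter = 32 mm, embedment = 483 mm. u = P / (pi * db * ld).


u = P / (pi * db * ld)
= 134 * 1000 / (pi * 32 * 483)
= 2.76 MPa

2.76


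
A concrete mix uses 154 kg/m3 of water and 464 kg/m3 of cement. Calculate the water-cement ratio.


w/c = water / cement
w/c = 154 / 464 = 0.332

0.332
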